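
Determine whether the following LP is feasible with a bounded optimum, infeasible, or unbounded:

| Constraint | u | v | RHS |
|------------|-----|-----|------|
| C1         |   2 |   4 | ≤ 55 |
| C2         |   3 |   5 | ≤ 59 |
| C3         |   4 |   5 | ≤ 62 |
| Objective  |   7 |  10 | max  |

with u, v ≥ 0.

Feasible with a bounded optimal solution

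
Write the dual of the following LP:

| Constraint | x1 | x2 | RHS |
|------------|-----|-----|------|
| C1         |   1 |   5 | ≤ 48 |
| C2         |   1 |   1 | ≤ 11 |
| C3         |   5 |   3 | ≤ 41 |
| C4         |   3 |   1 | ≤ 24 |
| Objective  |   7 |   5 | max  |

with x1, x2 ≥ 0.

Primal max cᵀx s.t. Ax ≤ b, x ≥ 0  →  Dual min bᵀy s.t. Aᵀy ≥ c, y ≥ 0.

Minimize: z = 48y1 + 11y2 + 41y3 + 24y4

Subject to:
  y1 + y2 + 5y3 + 3y4 ≥ 7
  5y1 + y2 + 3y3 + y4 ≥ 5
  y1, y2, y3, y4 ≥ 0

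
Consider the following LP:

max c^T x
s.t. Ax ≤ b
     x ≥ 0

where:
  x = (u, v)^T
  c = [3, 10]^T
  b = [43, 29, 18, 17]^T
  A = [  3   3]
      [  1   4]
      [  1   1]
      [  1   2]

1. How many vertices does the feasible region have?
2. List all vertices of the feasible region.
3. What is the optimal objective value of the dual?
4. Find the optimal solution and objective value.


1. 5
2. (0, 0), (14.33, 0), (11.67, 2.667), (5, 6), (0, 7.25)
3. 75
4. u = 5, v = 6, z = 75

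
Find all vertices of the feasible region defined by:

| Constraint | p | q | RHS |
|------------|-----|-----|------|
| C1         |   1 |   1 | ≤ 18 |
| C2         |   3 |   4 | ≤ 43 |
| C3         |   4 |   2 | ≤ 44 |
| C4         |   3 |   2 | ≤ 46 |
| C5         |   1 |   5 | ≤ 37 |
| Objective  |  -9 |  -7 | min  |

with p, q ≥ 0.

(0, 0), (11, 0), (9, 4), (6.091, 6.182), (0, 7.4)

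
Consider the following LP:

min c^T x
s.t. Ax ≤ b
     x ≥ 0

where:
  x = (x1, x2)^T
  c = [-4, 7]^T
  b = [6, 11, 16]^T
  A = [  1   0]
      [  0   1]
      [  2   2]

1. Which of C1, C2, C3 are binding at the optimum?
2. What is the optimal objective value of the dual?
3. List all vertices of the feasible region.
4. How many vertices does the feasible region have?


1. C1
2. -24
3. (0, 0), (6, 0), (6, 2), (0, 8)
4. 4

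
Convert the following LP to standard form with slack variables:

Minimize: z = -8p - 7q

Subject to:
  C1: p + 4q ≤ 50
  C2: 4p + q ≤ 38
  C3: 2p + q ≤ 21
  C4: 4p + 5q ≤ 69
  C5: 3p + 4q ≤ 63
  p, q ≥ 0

min z = -8p - 7q

s.t.
  p + 4q + s1 = 50
  4p + q + s2 = 38
  2p + q + s3 = 21
  4p + 5q + s4 = 69
  3p + 4q + s5 = 63
  p, q, s1, s2, s3, s4, s5 ≥ 0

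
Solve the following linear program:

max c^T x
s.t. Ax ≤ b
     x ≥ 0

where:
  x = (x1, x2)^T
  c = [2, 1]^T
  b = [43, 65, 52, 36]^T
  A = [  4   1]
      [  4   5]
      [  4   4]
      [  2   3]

Evaluate the objective at each vertex of the feasible region:
  z(0, 0) = 0
  z(10.75, 0) = 21.5
  z(10, 3) = 23  ←
  z(3, 10) = 16
  z(0, 12) = 12
The maximum is at x1 = 10, x2 = 3.

x1 = 10, x2 = 3, z = 23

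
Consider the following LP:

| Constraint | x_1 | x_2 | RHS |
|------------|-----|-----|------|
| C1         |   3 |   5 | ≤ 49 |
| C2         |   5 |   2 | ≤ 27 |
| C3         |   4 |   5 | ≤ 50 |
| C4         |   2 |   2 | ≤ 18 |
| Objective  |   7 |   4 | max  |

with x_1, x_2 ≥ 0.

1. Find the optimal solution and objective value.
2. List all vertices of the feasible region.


1. x_1 = 3, x_2 = 6, z = 45
2. (0, 0), (5.4, 0), (3, 6), (0, 9)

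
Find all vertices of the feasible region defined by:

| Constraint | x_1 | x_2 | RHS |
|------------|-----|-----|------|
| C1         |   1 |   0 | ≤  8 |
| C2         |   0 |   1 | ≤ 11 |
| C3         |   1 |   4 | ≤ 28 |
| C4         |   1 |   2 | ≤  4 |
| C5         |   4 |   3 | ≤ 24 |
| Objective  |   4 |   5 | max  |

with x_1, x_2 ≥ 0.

(0, 0), (4, 0), (0, 2)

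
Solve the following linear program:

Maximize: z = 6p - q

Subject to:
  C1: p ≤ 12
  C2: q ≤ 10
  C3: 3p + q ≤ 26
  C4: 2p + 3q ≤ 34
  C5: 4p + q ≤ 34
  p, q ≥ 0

Evaluate the objective at each vertex of the feasible region:
  z(0, 0) = 0
  z(8.5, 0) = 51  ←
  z(8, 2) = 46
  z(6.286, 7.143) = 30.57
  z(2, 10) = 2
  z(0, 10) = -10
The maximum is at p = 8.5, q = 0.

p = 8.5, q = 0, z = 51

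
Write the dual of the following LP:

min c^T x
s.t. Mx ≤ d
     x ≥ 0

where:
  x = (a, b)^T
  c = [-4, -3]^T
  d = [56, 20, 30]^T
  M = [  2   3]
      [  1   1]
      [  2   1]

Primal min cᵀx s.t. Ax ≤ b, x ≥ 0  →  Dual max −bᵀy s.t. Aᵀy ≥ −c, y ≥ 0.

Maximize: z = -56y1 - 20y2 - 30y3

Subject to:
  2y1 + y2 + 2y3 ≥ 4
  3y1 + y2 + y3 ≥ 3
  y1, y2, y3 ≥ 0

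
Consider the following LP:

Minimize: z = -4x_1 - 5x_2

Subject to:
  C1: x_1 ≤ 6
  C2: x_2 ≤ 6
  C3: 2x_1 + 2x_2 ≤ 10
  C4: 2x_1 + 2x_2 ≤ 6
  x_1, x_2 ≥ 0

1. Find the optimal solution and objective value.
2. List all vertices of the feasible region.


1. x_1 = 0, x_2 = 3, z = -15
2. (0, 0), (3, 0), (0, 3)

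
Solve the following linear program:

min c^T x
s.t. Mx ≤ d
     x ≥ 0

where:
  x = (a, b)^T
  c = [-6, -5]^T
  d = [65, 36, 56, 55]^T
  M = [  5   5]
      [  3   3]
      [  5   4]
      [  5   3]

Evaluate the objective at each vertex of the feasible region:
  z(0, 0) = 0
  z(11, 0) = -66
  z(10.4, 1) = -67.4
  z(8, 4) = -68  ←
  z(0, 12) = -60
The minimum is at a = 8, b = 4.

a = 8, b = 4, z = -68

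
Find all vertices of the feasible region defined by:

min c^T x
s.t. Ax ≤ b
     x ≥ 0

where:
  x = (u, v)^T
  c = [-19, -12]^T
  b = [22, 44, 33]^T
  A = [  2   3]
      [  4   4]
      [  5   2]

(0, 0), (6.6, 0), (5, 4), (0, 7.333)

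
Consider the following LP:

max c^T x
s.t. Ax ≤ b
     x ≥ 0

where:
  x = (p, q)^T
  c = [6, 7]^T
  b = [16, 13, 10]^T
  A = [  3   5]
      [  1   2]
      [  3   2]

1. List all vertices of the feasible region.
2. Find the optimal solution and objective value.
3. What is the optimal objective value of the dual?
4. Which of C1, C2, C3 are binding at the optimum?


1. (0, 0), (3.333, 0), (2, 2), (0, 3.2)
2. p = 2, q = 2, z = 26
3. 26
4. C1, C3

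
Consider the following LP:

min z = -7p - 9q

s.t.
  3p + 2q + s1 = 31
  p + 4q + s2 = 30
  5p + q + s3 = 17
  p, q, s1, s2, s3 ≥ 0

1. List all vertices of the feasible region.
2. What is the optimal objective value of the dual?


1. (0, 0), (3.4, 0), (2, 7), (0, 7.5)
2. -77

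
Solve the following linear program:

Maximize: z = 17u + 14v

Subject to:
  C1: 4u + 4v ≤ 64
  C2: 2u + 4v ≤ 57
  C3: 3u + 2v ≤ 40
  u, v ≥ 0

Evaluate the objective at each vertex of the feasible region:
  z(0, 0) = 0
  z(13.33, 0) = 226.7
  z(8, 8) = 248  ←
  z(3.5, 12.5) = 234.5
  z(0, 14.25) = 199.5
The maximum is at u = 8, v = 8.

u = 8, v = 8, z = 248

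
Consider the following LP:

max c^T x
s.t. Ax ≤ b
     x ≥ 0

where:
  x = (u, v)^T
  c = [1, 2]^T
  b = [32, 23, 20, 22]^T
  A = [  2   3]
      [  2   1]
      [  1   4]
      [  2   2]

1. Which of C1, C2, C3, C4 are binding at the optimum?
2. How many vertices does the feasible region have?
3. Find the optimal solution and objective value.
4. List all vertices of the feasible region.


1. C3, C4
2. 4
3. u = 8, v = 3, z = 14
4. (0, 0), (11, 0), (8, 3), (0, 5)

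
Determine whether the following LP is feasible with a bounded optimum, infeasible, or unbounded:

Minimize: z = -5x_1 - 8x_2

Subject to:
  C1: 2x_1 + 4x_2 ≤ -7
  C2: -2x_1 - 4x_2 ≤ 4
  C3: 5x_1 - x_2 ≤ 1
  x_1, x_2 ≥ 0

Infeasible (no feasible solution exists)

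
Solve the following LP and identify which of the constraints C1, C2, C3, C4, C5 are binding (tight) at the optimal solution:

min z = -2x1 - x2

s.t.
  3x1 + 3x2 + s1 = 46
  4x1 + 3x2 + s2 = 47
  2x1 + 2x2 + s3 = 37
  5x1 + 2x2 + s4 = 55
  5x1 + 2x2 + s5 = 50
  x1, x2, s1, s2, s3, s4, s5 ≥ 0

At x1 = 8, x2 = 5, compute slack b - a·x for each constraint:
  C1: 46 − 39 = 7  (slack)
  C2: 47 − 47 = 0  (binding)
  C3: 37 − 26 = 11  (slack)
  C4: 55 − 50 = 5  (slack)
  C5: 50 − 50 = 0  (binding)

Optimal: x1 = 8, x2 = 5
Binding: C2, C5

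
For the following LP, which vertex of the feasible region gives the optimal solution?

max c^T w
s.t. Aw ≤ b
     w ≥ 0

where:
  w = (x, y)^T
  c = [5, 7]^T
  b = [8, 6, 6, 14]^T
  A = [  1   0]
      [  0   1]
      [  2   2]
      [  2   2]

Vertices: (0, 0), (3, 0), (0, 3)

Evaluate the objective at each vertex of the feasible region:
  z(0, 0) = 0
  z(3, 0) = 15
  z(0, 3) = 21  ←
The maximum is at x = 0, y = 3.

(0, 3)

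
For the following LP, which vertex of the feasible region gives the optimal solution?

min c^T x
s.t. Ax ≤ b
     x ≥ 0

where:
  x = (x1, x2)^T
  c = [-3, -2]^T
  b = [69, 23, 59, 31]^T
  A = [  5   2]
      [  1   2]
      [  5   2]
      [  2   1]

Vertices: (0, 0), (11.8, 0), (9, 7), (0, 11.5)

Evaluate the objective at each vertex of the feasible region:
  z(0, 0) = 0
  z(11.8, 0) = -35.4
  z(9, 7) = -41  ←
  z(0, 11.5) = -23
The minimum is at x1 = 9, x2 = 7.

(9, 7)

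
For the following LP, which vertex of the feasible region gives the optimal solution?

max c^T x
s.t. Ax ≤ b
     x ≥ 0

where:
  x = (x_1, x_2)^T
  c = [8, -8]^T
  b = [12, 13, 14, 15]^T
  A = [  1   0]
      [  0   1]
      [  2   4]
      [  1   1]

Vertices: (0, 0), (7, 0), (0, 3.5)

Evaluate the objective at each vertex of the feasible region:
  z(0, 0) = 0
  z(7, 0) = 56  ←
  z(0, 3.5) = -28
The maximum is at x_1 = 7, x_2 = 0.

(7, 0)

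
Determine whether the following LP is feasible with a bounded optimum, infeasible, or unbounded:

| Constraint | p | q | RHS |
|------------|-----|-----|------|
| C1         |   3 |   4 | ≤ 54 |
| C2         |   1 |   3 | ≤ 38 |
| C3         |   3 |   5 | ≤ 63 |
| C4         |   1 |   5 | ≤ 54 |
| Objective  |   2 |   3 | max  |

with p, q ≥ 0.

Feasible with a bounded optimal solution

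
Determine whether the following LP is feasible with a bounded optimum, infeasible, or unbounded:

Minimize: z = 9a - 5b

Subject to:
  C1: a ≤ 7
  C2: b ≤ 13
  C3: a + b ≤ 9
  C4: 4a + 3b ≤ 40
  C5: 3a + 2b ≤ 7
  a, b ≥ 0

Feasible with a bounded optimal solution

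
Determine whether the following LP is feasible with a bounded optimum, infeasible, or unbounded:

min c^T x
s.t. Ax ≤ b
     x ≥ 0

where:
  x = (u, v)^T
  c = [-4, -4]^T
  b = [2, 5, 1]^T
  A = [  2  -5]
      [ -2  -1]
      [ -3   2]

Unbounded (objective can decrease without bound)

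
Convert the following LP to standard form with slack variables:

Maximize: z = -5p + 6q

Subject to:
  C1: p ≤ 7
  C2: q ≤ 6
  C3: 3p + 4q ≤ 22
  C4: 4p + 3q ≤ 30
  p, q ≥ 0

max z = -5p + 6q

s.t.
  p + s1 = 7
  q + s2 = 6
  3p + 4q + s3 = 22
  4p + 3q + s4 = 30
  p, q, s1, s2, s3, s4 ≥ 0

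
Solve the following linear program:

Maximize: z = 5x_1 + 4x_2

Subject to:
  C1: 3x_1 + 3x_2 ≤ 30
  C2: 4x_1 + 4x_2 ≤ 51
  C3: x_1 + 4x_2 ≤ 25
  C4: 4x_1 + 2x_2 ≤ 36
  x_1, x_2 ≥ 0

Evaluate the objective at each vertex of the feasible region:
  z(0, 0) = 0
  z(9, 0) = 45
  z(8, 2) = 48  ←
  z(5, 5) = 45
  z(0, 6.25) = 25
The maximum is at x_1 = 8, x_2 = 2.

x_1 = 8, x_2 = 2, z = 48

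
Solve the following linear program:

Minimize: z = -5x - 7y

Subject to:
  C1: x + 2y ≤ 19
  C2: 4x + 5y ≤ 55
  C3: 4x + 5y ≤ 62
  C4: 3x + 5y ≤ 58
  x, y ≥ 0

Evaluate the objective at each vertex of the feasible region:
  z(0, 0) = 0
  z(13.75, 0) = -68.75
  z(5, 7) = -74  ←
  z(0, 9.5) = -66.5
The minimum is at x = 5, y = 7.

x = 5, y = 7, z = -74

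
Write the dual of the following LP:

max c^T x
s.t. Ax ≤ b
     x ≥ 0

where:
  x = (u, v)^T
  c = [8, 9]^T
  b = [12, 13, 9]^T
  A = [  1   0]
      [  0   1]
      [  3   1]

Primal max cᵀx s.t. Ax ≤ b, x ≥ 0  →  Dual min bᵀy s.t. Aᵀy ≥ c, y ≥ 0.

Minimize: z = 12y1 + 13y2 + 9y3

Subject to:
  y1 + 3y3 ≥ 8
  y2 + y3 ≥ 9
  y1, y2, y3 ≥ 0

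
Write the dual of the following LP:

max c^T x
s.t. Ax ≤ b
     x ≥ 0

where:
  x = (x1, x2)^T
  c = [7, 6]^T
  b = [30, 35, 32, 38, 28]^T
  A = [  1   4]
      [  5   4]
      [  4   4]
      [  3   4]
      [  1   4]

Primal max cᵀx s.t. Ax ≤ b, x ≥ 0  →  Dual min bᵀy s.t. Aᵀy ≥ c, y ≥ 0.

Minimize: z = 30y1 + 35y2 + 32y3 + 38y4 + 28y5

Subject to:
  y1 + 5y2 + 4y3 + 3y4 + y5 ≥ 7
  4y1 + 4y2 + 4y3 + 4y4 + 4y5 ≥ 6
  y1, y2, y3, y4, y5 ≥ 0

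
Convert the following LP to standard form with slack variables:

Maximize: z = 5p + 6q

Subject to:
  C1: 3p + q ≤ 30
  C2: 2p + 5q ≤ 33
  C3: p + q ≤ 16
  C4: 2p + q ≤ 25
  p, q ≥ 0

max z = 5p + 6q

s.t.
  3p + q + s1 = 30
  2p + 5q + s2 = 33
  p + q + s3 = 16
  2p + q + s4 = 25
  p, q, s1, s2, s3, s4 ≥ 0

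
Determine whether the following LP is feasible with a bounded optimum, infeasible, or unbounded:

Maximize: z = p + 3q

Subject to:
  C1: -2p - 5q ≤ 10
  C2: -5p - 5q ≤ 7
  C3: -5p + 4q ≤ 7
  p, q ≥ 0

Unbounded (objective can increase without bound)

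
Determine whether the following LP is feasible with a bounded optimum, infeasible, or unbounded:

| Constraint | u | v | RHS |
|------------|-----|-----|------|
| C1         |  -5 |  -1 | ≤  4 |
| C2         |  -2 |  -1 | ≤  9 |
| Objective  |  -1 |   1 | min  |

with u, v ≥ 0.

Unbounded (objective can decrease without bound)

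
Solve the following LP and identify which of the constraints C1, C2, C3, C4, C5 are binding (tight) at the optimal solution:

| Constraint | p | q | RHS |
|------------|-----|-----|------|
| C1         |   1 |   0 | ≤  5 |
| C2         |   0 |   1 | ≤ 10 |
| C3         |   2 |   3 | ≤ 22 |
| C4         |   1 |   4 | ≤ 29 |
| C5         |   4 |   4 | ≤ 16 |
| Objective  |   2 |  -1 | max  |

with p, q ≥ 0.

At p = 4, q = 0, compute slack b - a·x for each constraint:
  C1: 5 − 4 = 1  (slack)
  C2: 10 − 0 = 10  (slack)
  C3: 22 − 8 = 14  (slack)
  C4: 29 − 4 = 25  (slack)
  C5: 16 − 16 = 0  (binding)

Optimal: p = 4, q = 0
Binding: C5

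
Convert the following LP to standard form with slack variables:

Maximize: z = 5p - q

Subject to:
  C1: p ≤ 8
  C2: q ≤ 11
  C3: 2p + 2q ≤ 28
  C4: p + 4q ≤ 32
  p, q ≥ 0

max z = 5p - q

s.t.
  p + s1 = 8
  q + s2 = 11
  2p + 2q + s3 = 28
  p + 4q + s4 = 32
  p, q, s1, s2, s3, s4 ≥ 0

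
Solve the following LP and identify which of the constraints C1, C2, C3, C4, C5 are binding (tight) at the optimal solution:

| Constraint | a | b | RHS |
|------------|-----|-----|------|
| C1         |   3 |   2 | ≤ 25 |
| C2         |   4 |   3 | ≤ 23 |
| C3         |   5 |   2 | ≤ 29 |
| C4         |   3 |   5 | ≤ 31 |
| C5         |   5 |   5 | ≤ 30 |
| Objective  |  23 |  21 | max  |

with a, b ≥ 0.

At a = 5, b = 1, compute slack b - a·x for each constraint:
  C1: 25 − 17 = 8  (slack)
  C2: 23 − 23 = 0  (binding)
  C3: 29 − 27 = 2  (slack)
  C4: 31 − 20 = 11  (slack)
  C5: 30 − 30 = 0  (binding)

Optimal: a = 5, b = 1
Binding: C2, C5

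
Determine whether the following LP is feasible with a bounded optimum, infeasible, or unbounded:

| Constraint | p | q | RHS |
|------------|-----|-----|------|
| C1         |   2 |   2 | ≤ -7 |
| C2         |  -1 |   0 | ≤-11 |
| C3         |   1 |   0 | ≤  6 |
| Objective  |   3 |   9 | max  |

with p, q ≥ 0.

Infeasible (no feasible solution exists)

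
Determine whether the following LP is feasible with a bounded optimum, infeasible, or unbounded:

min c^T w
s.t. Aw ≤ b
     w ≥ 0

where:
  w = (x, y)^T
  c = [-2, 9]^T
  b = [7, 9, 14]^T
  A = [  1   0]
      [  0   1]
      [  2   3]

Feasible with a bounded optimal solution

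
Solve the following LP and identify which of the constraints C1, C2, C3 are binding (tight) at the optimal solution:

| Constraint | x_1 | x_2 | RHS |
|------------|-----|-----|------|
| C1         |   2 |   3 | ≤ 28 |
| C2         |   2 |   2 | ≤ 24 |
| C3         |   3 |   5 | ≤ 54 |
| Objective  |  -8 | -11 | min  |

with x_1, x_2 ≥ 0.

At x_1 = 8, x_2 = 4, compute slack b - a·x for each constraint:
  C1: 28 − 28 = 0  (binding)
  C2: 24 − 24 = 0  (binding)
  C3: 54 − 44 = 10  (slack)

Optimal: x_1 = 8, x_2 = 4
Binding: C1, C2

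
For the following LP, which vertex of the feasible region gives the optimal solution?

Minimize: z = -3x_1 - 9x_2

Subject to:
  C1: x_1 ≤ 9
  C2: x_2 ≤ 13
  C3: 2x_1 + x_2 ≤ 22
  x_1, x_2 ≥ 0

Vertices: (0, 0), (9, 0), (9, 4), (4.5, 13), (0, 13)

Evaluate the objective at each vertex of the feasible region:
  z(0, 0) = 0
  z(9, 0) = -27
  z(9, 4) = -63
  z(4.5, 13) = -130.5  ←
  z(0, 13) = -117
The minimum is at x_1 = 4.5, x_2 = 13.

(4.5, 13)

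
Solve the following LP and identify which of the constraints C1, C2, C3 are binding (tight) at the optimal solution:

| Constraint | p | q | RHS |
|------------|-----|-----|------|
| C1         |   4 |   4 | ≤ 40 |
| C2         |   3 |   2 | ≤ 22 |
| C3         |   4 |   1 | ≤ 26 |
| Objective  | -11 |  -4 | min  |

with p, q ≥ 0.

At p = 6, q = 2, compute slack b - a·x for each constraint:
  C1: 40 − 32 = 8  (slack)
  C2: 22 − 22 = 0  (binding)
  C3: 26 − 26 = 0  (binding)

Optimal: p = 6, q = 2
Binding: C2, C3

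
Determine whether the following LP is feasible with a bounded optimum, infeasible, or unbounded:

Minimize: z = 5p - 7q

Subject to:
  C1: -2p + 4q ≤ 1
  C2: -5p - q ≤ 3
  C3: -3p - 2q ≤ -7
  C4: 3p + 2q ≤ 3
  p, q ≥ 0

Infeasible (no feasible solution exists)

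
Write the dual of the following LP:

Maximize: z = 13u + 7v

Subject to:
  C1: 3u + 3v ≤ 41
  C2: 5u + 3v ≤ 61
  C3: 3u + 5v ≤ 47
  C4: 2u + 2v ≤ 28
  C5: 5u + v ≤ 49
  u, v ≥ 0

Primal max cᵀx s.t. Ax ≤ b, x ≥ 0  →  Dual min bᵀy s.t. Aᵀy ≥ c, y ≥ 0.

Minimize: z = 41y1 + 61y2 + 47y3 + 28y4 + 49y5

Subject to:
  3y1 + 5y2 + 3y3 + 2y4 + 5y5 ≥ 13
  3y1 + 3y2 + 5y3 + 2y4 + y5 ≥ 7
  y1, y2, y3, y4, y5 ≥ 0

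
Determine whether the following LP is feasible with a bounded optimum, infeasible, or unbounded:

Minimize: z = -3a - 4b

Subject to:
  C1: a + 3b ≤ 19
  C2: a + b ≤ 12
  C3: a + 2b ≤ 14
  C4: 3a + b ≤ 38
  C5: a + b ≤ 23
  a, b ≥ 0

Feasible with a bounded optimal solution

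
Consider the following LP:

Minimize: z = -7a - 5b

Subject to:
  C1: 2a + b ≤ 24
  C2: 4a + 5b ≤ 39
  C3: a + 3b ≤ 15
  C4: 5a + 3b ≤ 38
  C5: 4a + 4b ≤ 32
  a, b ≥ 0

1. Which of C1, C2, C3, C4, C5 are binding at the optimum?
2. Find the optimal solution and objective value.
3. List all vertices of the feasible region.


1. C4, C5
2. a = 7, b = 1, z = -54
3. (0, 0), (7.6, 0), (7, 1), (4.5, 3.5), (0, 5)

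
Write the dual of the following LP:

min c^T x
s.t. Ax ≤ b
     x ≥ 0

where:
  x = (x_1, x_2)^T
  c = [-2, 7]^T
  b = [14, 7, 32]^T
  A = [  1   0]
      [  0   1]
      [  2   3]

Primal min cᵀx s.t. Ax ≤ b, x ≥ 0  →  Dual max −bᵀy s.t. Aᵀy ≥ −c, y ≥ 0.

Maximize: z = -14y1 - 7y2 - 32y3

Subject to:
  y1 + 2y3 ≥ 2
  y2 + 3y3 ≥ -7
  y1, y2, y3 ≥ 0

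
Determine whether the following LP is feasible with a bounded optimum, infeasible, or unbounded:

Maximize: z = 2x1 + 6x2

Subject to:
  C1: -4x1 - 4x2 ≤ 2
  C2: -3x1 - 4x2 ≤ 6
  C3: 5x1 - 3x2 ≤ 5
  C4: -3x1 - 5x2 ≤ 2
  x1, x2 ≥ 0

Unbounded (objective can increase without bound)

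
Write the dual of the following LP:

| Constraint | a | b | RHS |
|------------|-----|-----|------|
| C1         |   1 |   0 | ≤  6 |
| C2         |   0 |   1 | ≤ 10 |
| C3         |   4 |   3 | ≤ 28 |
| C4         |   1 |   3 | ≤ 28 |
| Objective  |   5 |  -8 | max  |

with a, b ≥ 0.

Primal max cᵀx s.t. Ax ≤ b, x ≥ 0  →  Dual min bᵀy s.t. Aᵀy ≥ c, y ≥ 0.

Minimize: z = 6y1 + 10y2 + 28y3 + 28y4

Subject to:
  y1 + 4y3 + y4 ≥ 5
  y2 + 3y3 + 3y4 ≥ -8
  y1, y2, y3, y4 ≥ 0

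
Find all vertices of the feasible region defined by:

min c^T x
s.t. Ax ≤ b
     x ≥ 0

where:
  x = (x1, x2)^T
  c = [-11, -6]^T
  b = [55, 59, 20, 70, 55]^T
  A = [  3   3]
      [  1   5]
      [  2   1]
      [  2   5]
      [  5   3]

(0, 0), (10, 0), (5, 10), (4.455, 10.91), (0, 11.8)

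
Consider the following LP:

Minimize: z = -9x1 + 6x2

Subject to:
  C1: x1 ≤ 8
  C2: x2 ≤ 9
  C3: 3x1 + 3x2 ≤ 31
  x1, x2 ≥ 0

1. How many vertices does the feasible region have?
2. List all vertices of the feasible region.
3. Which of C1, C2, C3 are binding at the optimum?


1. 5
2. (0, 0), (8, 0), (8, 2.333), (1.333, 9), (0, 9)
3. C1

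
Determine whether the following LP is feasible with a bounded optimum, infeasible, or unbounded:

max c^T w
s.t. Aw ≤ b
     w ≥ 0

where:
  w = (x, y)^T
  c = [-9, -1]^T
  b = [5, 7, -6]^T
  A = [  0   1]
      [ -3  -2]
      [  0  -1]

Infeasible (no feasible solution exists)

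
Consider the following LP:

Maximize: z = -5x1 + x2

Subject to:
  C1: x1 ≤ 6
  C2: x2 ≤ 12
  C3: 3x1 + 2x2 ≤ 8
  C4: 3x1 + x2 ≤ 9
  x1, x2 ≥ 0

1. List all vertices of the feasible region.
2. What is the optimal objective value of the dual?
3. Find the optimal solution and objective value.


1. (0, 0), (2.667, 0), (0, 4)
2. 4
3. x1 = 0, x2 = 4, z = 4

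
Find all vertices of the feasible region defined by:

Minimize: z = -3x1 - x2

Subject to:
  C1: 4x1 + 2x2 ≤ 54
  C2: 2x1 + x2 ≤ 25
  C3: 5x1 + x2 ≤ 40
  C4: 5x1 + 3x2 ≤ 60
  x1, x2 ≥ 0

(0, 0), (8, 0), (6, 10), (0, 20)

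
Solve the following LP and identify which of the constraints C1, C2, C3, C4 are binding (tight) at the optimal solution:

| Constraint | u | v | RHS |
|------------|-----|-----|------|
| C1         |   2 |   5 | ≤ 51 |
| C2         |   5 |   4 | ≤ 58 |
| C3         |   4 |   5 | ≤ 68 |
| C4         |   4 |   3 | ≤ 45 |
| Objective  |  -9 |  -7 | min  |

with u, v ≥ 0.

At u = 6, v = 7, compute slack b - a·x for each constraint:
  C1: 51 − 47 = 4  (slack)
  C2: 58 − 58 = 0  (binding)
  C3: 68 − 59 = 9  (slack)
  C4: 45 − 45 = 0  (binding)

Optimal: u = 6, v = 7
Binding: C2, C4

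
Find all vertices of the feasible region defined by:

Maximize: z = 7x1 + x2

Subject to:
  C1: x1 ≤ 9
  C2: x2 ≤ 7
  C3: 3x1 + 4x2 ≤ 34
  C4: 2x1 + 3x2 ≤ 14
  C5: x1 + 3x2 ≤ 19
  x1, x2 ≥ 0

(0, 0), (7, 0), (0, 4.667)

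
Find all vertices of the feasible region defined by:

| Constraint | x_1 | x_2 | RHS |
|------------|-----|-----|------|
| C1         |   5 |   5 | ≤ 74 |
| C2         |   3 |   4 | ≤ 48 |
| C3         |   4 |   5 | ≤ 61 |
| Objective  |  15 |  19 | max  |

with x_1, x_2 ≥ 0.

(0, 0), (14.8, 0), (13, 1.8), (4, 9), (0, 12)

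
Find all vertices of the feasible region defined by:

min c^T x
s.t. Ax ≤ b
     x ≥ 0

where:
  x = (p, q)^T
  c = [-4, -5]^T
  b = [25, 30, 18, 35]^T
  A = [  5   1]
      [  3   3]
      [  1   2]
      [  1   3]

(0, 0), (5, 0), (3.75, 6.25), (2, 8), (0, 9)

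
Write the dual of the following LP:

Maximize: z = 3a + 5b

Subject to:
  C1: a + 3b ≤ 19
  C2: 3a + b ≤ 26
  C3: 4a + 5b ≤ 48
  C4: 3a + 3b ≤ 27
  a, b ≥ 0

Primal max cᵀx s.t. Ax ≤ b, x ≥ 0  →  Dual min bᵀy s.t. Aᵀy ≥ c, y ≥ 0.

Minimize: z = 19y1 + 26y2 + 48y3 + 27y4

Subject to:
  y1 + 3y2 + 4y3 + 3y4 ≥ 3
  3y1 + y2 + 5y3 + 3y4 ≥ 5
  y1, y2, y3, y4 ≥ 0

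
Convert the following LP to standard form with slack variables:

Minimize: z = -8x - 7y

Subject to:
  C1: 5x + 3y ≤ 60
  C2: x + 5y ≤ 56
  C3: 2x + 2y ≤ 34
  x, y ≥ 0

min z = -8x - 7y

s.t.
  5x + 3y + s1 = 60
  x + 5y + s2 = 56
  2x + 2y + s3 = 34
  x, y, s1, s2, s3 ≥ 0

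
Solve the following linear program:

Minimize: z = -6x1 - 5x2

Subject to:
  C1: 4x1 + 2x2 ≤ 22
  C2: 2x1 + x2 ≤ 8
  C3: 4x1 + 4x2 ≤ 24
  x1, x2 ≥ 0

Evaluate the objective at each vertex of the feasible region:
  z(0, 0) = 0
  z(4, 0) = -24
  z(2, 4) = -32  ←
  z(0, 6) = -30
The minimum is at x1 = 2, x2 = 4.

x1 = 2, x2 = 4, z = -32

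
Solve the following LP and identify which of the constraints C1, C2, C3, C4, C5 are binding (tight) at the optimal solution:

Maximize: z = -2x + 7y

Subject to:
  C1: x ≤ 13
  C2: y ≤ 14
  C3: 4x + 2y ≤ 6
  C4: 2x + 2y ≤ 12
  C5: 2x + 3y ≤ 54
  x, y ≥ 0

At x = 0, y = 3, compute slack b - a·x for each constraint:
  C1: 13 − 0 = 13  (slack)
  C2: 14 − 3 = 11  (slack)
  C3: 6 − 6 = 0  (binding)
  C4: 12 − 6 = 6  (slack)
  C5: 54 − 9 = 45  (slack)

Optimal: x = 0, y = 3
Binding: C3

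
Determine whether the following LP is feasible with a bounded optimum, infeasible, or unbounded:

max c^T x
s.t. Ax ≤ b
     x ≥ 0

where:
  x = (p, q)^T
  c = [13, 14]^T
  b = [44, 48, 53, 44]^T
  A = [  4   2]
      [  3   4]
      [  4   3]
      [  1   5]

Feasible with a bounded optimal solution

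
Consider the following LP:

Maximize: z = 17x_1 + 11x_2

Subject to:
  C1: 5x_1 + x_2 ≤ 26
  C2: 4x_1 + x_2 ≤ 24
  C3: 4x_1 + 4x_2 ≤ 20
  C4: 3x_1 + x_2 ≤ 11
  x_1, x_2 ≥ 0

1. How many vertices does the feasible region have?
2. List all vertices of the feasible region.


1. 4
2. (0, 0), (3.667, 0), (3, 2), (0, 5)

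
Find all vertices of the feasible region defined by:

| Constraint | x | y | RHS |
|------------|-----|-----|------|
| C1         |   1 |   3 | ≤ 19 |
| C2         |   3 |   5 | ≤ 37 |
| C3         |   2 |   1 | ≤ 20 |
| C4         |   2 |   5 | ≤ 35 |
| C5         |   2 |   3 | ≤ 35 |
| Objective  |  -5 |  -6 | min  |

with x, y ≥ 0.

(0, 0), (10, 0), (9, 2), (4, 5), (0, 6.333)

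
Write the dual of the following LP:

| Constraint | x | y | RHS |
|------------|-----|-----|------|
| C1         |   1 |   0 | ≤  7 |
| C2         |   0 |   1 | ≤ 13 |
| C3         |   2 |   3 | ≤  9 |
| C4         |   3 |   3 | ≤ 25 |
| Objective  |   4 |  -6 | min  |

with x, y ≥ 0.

Primal min cᵀx s.t. Ax ≤ b, x ≥ 0  →  Dual max −bᵀy s.t. Aᵀy ≥ −c, y ≥ 0.

Maximize: z = -7y1 - 13y2 - 9y3 - 25y4

Subject to:
  y1 + 2y3 + 3y4 ≥ -4
  y2 + 3y3 + 3y4 ≥ 6
  y1, y2, y3, y4 ≥ 0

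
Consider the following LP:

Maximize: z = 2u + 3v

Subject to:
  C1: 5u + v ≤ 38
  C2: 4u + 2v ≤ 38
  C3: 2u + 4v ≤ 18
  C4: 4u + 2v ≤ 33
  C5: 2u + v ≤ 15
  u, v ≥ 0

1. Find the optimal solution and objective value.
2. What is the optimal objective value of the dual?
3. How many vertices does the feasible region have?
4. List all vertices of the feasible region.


1. u = 7, v = 1, z = 17
2. 17
3. 4
4. (0, 0), (7.5, 0), (7, 1), (0, 4.5)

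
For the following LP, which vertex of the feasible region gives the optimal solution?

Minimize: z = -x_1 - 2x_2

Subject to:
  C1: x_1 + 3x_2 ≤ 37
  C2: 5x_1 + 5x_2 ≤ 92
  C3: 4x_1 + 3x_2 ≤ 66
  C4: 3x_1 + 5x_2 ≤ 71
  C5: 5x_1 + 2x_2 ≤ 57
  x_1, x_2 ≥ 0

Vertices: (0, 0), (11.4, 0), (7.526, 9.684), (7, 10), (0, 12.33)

Evaluate the objective at each vertex of the feasible region:
  z(0, 0) = 0
  z(11.4, 0) = -11.4
  z(7.526, 9.684) = -26.89
  z(7, 10) = -27  ←
  z(0, 12.33) = -24.67
The minimum is at x_1 = 7, x_2 = 10.

(7, 10)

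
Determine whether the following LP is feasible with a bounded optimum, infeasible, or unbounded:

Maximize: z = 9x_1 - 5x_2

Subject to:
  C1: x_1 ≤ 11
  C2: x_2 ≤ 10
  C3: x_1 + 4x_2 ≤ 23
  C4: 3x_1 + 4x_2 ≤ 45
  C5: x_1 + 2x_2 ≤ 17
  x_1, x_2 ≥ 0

Feasible with a bounded optimal solution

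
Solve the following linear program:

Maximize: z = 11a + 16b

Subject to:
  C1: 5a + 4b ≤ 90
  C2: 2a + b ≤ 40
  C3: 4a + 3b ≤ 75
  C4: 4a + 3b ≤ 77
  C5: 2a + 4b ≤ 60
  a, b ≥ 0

Evaluate the objective at each vertex of the feasible region:
  z(0, 0) = 0
  z(18, 0) = 198
  z(10, 10) = 270  ←
  z(0, 15) = 240
The maximum is at a = 10, b = 10.

a = 10, b = 10, z = 270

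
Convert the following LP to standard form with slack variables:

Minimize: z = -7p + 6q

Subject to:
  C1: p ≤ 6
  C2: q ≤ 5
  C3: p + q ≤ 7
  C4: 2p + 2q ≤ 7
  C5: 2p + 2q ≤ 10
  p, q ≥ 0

min z = -7p + 6q

s.t.
  p + s1 = 6
  q + s2 = 5
  p + q + s3 = 7
  2p + 2q + s4 = 7
  2p + 2q + s5 = 10
  p, q, s1, s2, s3, s4, s5 ≥ 0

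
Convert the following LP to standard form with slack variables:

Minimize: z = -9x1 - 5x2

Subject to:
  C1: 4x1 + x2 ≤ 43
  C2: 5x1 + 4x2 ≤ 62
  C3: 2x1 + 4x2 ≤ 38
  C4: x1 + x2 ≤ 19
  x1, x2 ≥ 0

min z = -9x1 - 5x2

s.t.
  4x1 + x2 + s1 = 43
  5x1 + 4x2 + s2 = 62
  2x1 + 4x2 + s3 = 38
  x1 + x2 + s4 = 19
  x1, x2, s1, s2, s3, s4 ≥ 0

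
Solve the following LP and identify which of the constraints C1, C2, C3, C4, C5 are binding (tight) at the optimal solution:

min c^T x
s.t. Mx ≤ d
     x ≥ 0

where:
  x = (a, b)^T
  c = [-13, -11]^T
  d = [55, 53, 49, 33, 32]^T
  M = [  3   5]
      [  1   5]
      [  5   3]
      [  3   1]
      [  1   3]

At a = 5, b = 8, compute slack b - a·x for each constraint:
  C1: 55 − 55 = 0  (binding)
  C2: 53 − 45 = 8  (slack)
  C3: 49 − 49 = 0  (binding)
  C4: 33 − 23 = 10  (slack)
  C5: 32 − 29 = 3  (slack)

Optimal: a = 5, b = 8
Binding: C1, C3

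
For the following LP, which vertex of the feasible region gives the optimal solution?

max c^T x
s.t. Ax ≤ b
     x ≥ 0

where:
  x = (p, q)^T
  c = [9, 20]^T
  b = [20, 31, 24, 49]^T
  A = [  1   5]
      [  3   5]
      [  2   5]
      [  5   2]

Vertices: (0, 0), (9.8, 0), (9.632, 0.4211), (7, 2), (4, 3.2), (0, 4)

Evaluate the objective at each vertex of the feasible region:
  z(0, 0) = 0
  z(9.8, 0) = 88.2
  z(9.632, 0.4211) = 95.11
  z(7, 2) = 103  ←
  z(4, 3.2) = 100
  z(0, 4) = 80
The maximum is at p = 7, q = 2.

(7, 2)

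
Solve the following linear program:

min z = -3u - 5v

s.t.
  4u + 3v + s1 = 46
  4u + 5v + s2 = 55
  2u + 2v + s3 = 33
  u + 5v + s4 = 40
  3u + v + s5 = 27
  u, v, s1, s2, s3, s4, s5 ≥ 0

Evaluate the objective at each vertex of the feasible region:
  z(0, 0) = 0
  z(9, 0) = -27
  z(7.273, 5.182) = -47.73
  z(5, 7) = -50  ←
  z(0, 8) = -40
The minimum is at u = 5, v = 7.

u = 5, v = 7, z = -50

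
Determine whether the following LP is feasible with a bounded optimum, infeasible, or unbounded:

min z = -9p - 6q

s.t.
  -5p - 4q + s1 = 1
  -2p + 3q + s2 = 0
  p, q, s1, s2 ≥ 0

Unbounded (objective can decrease without bound)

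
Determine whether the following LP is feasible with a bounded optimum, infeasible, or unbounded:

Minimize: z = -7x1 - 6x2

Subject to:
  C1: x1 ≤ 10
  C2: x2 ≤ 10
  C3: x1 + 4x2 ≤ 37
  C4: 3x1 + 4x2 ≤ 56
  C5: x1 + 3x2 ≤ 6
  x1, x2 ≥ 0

Feasible with a bounded optimal solution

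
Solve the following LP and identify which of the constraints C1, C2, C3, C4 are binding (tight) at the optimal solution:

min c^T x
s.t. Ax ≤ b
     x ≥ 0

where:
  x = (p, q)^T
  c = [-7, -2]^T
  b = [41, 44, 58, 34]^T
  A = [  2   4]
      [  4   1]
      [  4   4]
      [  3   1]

At p = 10, q = 4, compute slack b - a·x for each constraint:
  C1: 41 − 36 = 5  (slack)
  C2: 44 − 44 = 0  (binding)
  C3: 58 − 56 = 2  (slack)
  C4: 34 − 34 = 0  (binding)

Optimal: p = 10, q = 4
Binding: C2, C4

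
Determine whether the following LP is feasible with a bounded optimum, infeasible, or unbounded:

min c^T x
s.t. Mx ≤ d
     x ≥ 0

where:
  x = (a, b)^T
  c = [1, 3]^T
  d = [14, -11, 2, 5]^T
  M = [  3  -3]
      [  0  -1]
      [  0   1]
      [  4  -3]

Infeasible (no feasible solution exists)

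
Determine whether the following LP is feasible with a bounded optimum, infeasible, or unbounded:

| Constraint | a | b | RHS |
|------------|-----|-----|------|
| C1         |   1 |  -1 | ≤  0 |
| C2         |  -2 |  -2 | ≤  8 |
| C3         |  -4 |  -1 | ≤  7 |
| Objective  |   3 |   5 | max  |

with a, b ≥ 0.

Unbounded (objective can increase without bound)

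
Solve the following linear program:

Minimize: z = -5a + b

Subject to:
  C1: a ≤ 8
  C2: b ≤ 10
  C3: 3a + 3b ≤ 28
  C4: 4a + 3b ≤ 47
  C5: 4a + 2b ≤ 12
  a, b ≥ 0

Evaluate the objective at each vertex of the feasible region:
  z(0, 0) = 0
  z(3, 0) = -15  ←
  z(0, 6) = 6
The minimum is at a = 3, b = 0.

a = 3, b = 0, z = -15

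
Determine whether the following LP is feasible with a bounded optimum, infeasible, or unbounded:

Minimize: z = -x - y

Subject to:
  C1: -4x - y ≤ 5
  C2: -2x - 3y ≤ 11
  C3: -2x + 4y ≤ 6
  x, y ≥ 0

Unbounded (objective can decrease without bound)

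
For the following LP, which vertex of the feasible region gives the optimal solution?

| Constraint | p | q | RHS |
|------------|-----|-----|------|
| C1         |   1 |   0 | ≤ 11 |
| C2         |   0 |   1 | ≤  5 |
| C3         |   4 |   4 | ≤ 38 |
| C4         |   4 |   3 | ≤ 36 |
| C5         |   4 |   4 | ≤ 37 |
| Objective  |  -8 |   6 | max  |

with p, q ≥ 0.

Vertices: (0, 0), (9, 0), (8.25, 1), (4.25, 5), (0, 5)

Evaluate the objective at each vertex of the feasible region:
  z(0, 0) = 0
  z(9, 0) = -72
  z(8.25, 1) = -60
  z(4.25, 5) = -4
  z(0, 5) = 30  ←
The maximum is at p = 0, q = 5.

(0, 5)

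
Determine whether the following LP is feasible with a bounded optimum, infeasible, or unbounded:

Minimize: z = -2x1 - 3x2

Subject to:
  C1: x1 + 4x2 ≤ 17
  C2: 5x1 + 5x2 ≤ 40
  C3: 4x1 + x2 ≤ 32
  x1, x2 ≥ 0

Feasible with a bounded optimal solution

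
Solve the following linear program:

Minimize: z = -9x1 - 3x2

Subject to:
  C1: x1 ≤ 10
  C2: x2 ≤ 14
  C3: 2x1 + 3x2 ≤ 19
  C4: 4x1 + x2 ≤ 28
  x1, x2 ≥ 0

Evaluate the objective at each vertex of the feasible region:
  z(0, 0) = 0
  z(7, 0) = -63
  z(6.5, 2) = -64.5  ←
  z(0, 6.333) = -19
The minimum is at x1 = 6.5, x2 = 2.

x1 = 6.5, x2 = 2, z = -64.5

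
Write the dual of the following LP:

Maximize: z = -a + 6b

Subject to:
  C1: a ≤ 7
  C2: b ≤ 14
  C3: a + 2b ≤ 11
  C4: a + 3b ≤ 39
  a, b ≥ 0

Primal max cᵀx s.t. Ax ≤ b, x ≥ 0  →  Dual min bᵀy s.t. Aᵀy ≥ c, y ≥ 0.

Minimize: z = 7y1 + 14y2 + 11y3 + 39y4

Subject to:
  y1 + y3 + y4 ≥ -1
  y2 + 2y3 + 3y4 ≥ 6
  y1, y2, y3, y4 ≥ 0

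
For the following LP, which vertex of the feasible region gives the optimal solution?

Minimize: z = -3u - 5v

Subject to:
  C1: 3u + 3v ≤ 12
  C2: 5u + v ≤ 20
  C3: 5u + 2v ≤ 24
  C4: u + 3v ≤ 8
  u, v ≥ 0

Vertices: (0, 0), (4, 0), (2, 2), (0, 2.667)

Evaluate the objective at each vertex of the feasible region:
  z(0, 0) = 0
  z(4, 0) = -12
  z(2, 2) = -16  ←
  z(0, 2.667) = -13.33
The minimum is at u = 2, v = 2.

(2, 2)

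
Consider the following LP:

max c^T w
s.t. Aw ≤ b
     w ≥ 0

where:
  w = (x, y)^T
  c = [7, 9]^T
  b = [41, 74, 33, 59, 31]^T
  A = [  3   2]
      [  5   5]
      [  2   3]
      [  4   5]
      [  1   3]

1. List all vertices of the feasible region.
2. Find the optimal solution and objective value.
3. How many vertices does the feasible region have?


1. (0, 0), (13.67, 0), (12.43, 1.857), (6, 7), (2, 9.667), (0, 10.33)
2. x = 6, y = 7, z = 105
3. 6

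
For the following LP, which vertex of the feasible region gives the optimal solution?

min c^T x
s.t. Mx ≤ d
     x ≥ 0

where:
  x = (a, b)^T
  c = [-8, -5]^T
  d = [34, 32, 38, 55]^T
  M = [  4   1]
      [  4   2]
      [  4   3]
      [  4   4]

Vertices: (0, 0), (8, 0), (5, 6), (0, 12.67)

Evaluate the objective at each vertex of the feasible region:
  z(0, 0) = 0
  z(8, 0) = -64
  z(5, 6) = -70  ←
  z(0, 12.67) = -63.33
The minimum is at a = 5, b = 6.

(5, 6)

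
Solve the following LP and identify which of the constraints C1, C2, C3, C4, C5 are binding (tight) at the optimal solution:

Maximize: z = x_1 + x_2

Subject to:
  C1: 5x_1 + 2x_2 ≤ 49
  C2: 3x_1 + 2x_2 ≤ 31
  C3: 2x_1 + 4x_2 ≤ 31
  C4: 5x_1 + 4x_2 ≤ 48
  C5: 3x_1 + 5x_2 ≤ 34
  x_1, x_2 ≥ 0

At x_1 = 8, x_2 = 2, compute slack b - a·x for each constraint:
  C1: 49 − 44 = 5  (slack)
  C2: 31 − 28 = 3  (slack)
  C3: 31 − 24 = 7  (slack)
  C4: 48 − 48 = 0  (binding)
  C5: 34 − 34 = 0  (binding)

Optimal: x_1 = 8, x_2 = 2
Binding: C4, C5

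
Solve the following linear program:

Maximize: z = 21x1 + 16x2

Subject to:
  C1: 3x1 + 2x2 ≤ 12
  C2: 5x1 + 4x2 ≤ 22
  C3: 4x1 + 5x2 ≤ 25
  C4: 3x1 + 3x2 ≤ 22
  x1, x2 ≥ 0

Evaluate the objective at each vertex of the feasible region:
  z(0, 0) = 0
  z(4, 0) = 84
  z(2, 3) = 90  ←
  z(1.111, 4.111) = 89.11
  z(0, 5) = 80
The maximum is at x1 = 2, x2 = 3.

x1 = 2, x2 = 3, z = 90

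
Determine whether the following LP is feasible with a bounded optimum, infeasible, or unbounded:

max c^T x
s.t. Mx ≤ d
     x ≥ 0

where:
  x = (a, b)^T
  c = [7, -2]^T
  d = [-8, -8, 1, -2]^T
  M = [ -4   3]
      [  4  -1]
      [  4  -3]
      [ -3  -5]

Infeasible (no feasible solution exists)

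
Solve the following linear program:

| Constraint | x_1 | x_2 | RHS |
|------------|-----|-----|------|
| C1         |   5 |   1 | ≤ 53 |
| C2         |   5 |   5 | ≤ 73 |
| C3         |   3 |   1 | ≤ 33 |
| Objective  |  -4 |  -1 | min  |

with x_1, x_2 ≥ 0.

Evaluate the objective at each vertex of the feasible region:
  z(0, 0) = 0
  z(10.6, 0) = -42.4
  z(10, 3) = -43  ←
  z(9.2, 5.4) = -42.2
  z(0, 14.6) = -14.6
The minimum is at x_1 = 10, x_2 = 3.

x_1 = 10, x_2 = 3, z = -43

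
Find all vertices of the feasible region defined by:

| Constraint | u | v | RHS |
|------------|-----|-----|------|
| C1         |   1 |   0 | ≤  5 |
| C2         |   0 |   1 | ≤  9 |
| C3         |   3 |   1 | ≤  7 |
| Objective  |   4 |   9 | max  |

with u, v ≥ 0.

(0, 0), (2.333, 0), (0, 7)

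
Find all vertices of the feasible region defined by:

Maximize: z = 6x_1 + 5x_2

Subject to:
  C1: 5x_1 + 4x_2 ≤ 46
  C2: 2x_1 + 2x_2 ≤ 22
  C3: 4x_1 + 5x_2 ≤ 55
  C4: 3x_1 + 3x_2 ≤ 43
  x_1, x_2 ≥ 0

(0, 0), (9.2, 0), (2, 9), (0, 11)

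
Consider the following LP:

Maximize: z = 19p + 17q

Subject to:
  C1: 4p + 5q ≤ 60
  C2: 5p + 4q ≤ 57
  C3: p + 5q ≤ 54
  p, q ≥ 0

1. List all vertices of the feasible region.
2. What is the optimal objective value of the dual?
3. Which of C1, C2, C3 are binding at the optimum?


1. (0, 0), (11.4, 0), (5, 8), (2, 10.4), (0, 10.8)
2. 231
3. C1, C2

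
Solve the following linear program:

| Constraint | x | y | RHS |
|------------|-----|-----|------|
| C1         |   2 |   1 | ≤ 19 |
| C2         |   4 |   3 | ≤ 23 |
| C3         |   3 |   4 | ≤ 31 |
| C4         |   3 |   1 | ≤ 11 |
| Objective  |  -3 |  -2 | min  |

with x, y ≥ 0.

Evaluate the objective at each vertex of the feasible region:
  z(0, 0) = 0
  z(3.667, 0) = -11
  z(2, 5) = -16  ←
  z(0, 7.667) = -15.33
The minimum is at x = 2, y = 5.

x = 2, y = 5, z = -16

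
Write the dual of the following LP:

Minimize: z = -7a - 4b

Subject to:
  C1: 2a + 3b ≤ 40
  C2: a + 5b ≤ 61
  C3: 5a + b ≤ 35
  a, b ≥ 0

Primal min cᵀx s.t. Ax ≤ b, x ≥ 0  →  Dual max −bᵀy s.t. Aᵀy ≥ −c, y ≥ 0.

Maximize: z = -40y1 - 61y2 - 35y3

Subject to:
  2y1 + y2 + 5y3 ≥ 7
  3y1 + 5y2 + y3 ≥ 4
  y1, y2, y3 ≥ 0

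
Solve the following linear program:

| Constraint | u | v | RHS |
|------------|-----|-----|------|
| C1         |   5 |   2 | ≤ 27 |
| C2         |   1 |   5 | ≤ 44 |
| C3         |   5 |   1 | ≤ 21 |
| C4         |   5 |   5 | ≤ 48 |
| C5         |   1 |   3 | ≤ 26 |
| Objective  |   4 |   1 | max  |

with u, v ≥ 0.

Evaluate the objective at each vertex of the feasible region:
  z(0, 0) = 0
  z(4.2, 0) = 16.8
  z(3, 6) = 18  ←
  z(2.6, 7) = 17.4
  z(1.4, 8.2) = 13.8
  z(0, 8.667) = 8.667
The maximum is at u = 3, v = 6.

u = 3, v = 6, z = 18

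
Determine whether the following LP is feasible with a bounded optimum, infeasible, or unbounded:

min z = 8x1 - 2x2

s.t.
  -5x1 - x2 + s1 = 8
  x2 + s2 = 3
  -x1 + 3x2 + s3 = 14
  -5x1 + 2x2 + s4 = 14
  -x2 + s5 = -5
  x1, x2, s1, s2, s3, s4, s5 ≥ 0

Infeasible (no feasible solution exists)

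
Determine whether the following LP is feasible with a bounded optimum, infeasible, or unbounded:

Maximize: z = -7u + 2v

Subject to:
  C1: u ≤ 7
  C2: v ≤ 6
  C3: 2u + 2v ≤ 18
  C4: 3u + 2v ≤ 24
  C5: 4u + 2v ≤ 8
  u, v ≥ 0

Feasible with a bounded optimal solution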